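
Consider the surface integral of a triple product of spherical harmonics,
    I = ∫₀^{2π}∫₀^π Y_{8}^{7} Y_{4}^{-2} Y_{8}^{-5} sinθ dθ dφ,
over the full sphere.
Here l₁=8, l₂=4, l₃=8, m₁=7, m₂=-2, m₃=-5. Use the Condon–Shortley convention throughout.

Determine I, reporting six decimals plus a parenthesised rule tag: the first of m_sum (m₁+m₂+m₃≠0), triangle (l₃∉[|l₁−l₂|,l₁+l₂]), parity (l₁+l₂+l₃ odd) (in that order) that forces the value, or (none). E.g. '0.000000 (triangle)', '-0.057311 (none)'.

Rules hold: Σm=0, L=20 even, 4≤8≤12.
N = 17·9·17 = 2601
Δ = 4!·12!·4!/21! = 1/185175900
Racah Σ t=0..4: t=0:+1/557383680 t=1:−1/21772800 t=2:+1/8294400 t=3:−1/21772800 t=4:+1/557383680 = 1/30965760
⇒ 3j(8 4 8; 0 0 0)² = 36/4199, sgn +1
Racah Σ t=0..1: t=0:+1/3832012800 t=1:−1/17244057600 = 1/4926873600
⇒ 3j(8 4 8; 7 -2 -5)² = 91/5814, sgn -1
4πI² = N·(3j₀)²·(3jₘ)² = 126/361
I = -1·√(0.34903/4π) = -0.16665822
No selection rule forces the value: the integral is nonzero (none).

-0.166658 (none)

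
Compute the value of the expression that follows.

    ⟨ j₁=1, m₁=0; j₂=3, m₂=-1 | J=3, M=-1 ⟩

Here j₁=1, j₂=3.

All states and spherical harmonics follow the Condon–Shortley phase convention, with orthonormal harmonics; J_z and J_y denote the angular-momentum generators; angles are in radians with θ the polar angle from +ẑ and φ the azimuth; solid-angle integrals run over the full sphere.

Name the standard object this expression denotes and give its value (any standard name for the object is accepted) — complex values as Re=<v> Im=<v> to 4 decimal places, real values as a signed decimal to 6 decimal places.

Clebsch–Gordan coefficient, +√(1/12) ≈ +0.288675

This is a Clebsch–Gordan (vector-coupling) coefficient.
√[7·1!1!5!/8! · 1!1!2!4!2!4!] = √(48)
  +(−1)^0/∏(0,1,1,2,0,3)! = 1/12  (running 1/12)
  +(−1)^1/∏(1,0,0,1,1,4)! = -1/24  (running 1/24)
⟨..|..⟩ = √(48)·(1/24) = +0.288675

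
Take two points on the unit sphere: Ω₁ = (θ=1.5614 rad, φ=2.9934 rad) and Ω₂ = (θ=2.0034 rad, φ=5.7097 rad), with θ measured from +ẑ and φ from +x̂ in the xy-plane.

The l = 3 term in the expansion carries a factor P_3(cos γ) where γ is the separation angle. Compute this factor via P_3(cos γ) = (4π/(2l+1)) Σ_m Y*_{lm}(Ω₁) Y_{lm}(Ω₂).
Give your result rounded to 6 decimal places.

Addition theorem: P_3(cos γ) = (4π/7) Σ_m Y*_{lm}(Ω₁) Y_{lm}(Ω₂), m = −3…3:
  term(m=-3) = (-0.037857, -0.124622)   from Y*(Ω₁)=(-0.376617, 0.179415), Y(Ω₂)=(-0.046551, 0.308723)
  term(m=-2) = (-0.002236, -0.002549)   from Y*(Ω₁)=(0.009183, -0.002804), Y(Ω₂)=(-0.145233, -0.321903)
  term(m=-1) = (-0.010464, -0.004740)   from Y*(Ω₁)=(0.319483, -0.047695), Y(Ω₂)=(-0.029873, -0.019295)
  term(m=+0) = (-0.003490, -0.000000)   from Y*(Ω₁)=(-0.010518, -0.000000), Y(Ω₂)=(0.331860, 0.000000)
  term(m=+1) = (-0.010464, 0.004740)   from Y*(Ω₁)=(-0.319483, -0.047695), Y(Ω₂)=(0.029873, -0.019295)
  term(m=+2) = (-0.002236, 0.002549)   from Y*(Ω₁)=(0.009183, 0.002804), Y(Ω₂)=(-0.145233, 0.321903)
  term(m=+3) = (-0.037857, 0.124622)   from Y*(Ω₁)=(0.376617, 0.179415), Y(Ω₂)=(0.046551, 0.308723)
Σ over m = (-0.104606, 0.000000); ×(4π/7) → (-0.187789, 0.000000). Real part: -0.187789

-0.187789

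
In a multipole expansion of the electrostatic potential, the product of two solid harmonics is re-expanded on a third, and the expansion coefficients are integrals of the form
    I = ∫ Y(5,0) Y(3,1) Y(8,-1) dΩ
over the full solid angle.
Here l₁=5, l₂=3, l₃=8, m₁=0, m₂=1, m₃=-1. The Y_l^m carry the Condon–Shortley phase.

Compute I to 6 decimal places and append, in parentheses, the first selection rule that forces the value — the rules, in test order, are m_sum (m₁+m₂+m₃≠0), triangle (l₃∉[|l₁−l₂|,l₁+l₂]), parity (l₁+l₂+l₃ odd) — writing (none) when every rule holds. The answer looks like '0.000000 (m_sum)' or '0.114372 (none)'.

-0.215961 (none)

Rules hold: Σm=0, L=16 even, 2≤8≤8.
N = 11·7·17 = 1309
Δ = 0!·10!·6!/17! = 1/136136
Racah Σ t=0..0: t=0:+1/518400 = 1/518400
⇒ 3j(5 3 8; 0 0 0)² = 56/2431, sgn +1
Racah Σ t=0..0: t=0:+1/691200 = 1/691200
⇒ 3j(5 3 8; 0 1 -1)² = 189/9724, sgn -1
4πI² = N·(3j₀)²·(3jₘ)² = 18522/31603
I = -1·√(0.586084/4π) = -0.21596076
No selection rule forces the value: the integral is nonzero (none).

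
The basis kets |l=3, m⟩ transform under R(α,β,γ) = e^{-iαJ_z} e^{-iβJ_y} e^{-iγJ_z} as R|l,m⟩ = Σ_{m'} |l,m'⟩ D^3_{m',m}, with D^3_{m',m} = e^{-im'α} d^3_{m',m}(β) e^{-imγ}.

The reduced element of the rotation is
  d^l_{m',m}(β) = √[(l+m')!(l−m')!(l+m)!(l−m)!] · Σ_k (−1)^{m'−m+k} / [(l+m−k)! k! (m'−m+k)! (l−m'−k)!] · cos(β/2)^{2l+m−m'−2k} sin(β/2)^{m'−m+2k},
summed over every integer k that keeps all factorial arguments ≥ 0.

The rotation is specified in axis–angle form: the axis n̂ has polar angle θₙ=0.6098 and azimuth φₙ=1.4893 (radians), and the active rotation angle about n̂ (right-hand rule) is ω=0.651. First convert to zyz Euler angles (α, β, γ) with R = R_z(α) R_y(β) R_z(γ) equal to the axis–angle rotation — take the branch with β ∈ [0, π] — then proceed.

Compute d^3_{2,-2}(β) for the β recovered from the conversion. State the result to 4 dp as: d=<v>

d=0.0054

Axis–angle → zyz. n̂ = (sinθₙcosφₙ, sinθₙsinφₙ, cosθₙ) = (+0.046622, +0.570803, +0.819763), ω = 0.6510.
R = I cosω + sinω [n̂]ₓ + (1−cosω) n̂n̂ᵀ gives
  R = [+0.795923, -0.491319, +0.353713; +0.502204, +0.862115, +0.067449; -0.338080, +0.123952, +0.932919]
β = atan2(√(R₁₃²+R₂₃²), R₃₃) = 0.368360; α = atan2(R₂₃, R₁₃) mod 2π = 0.188425; γ = atan2(R₃₂, −R₃₁) mod 2π = 0.351418
d^3_{2,-2}(β=0.3684) via the finite sum:
Half-angle: c=0.983087, s=0.183141. N=√(120·1·1·120)=120.000000
k∈{0,1} keeps every argument non-negative
  k=0: (−1)^4·120.0000/(24)·0.9831^2·0.1831^4 = +0.005436
  k=1: (−1)^5·120.0000/(120)·0.9831^0·0.1831^6 = -0.000038
d^3_{2,-2}(0.3684) = +0.005436 -0.000038 = +0.005398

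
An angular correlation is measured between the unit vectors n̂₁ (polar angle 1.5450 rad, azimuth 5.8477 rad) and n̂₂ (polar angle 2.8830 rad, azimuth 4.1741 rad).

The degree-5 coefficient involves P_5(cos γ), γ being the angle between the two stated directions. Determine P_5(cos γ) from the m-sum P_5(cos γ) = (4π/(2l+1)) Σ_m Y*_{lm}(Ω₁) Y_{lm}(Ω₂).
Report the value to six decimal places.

-0.094774

Addition theorem: P_5(cos γ) = (4π/11) Σ_m Y*_{lm}(Ω₁) Y_{lm}(Ω₂), m = −5…5:
  m=-5: Y*=(-0.264163, -0.380685)  Y=(-0.000221, -0.000457)  product (-0.000116, 0.000205)
  m=-4: Y*=(-0.006439, -0.037255)  Y=(0.003337, -0.005067)  product (-0.000210, -0.000092)
  m=-3: Y*=(-0.089755, 0.331597)  Y=(0.042833, 0.001889)  product (-0.004471, 0.014034)
  m=-2: Y*=(-0.028081, 0.033350)  Y=(0.091673, 0.170137)  product (-0.008248, -0.001720)
  m=-1: Y*=(0.287591, -0.133809)  Y=(-0.262799, 0.440122)  product (-0.016686, 0.161740)
  m=+0: Y*=(0.045108, -0.000000)  Y=(-0.520921, 0.000000)  product (-0.023498, 0.000000)
  m=+1: Y*=(-0.287591, -0.133809)  Y=(0.262799, 0.440122)  product (-0.016686, -0.161740)
  m=+2: Y*=(-0.028081, -0.033350)  Y=(0.091673, -0.170137)  product (-0.008248, 0.001720)
  m=+3: Y*=(0.089755, 0.331597)  Y=(-0.042833, 0.001889)  product (-0.004471, -0.014034)
  m=+4: Y*=(-0.006439, 0.037255)  Y=(0.003337, 0.005067)  product (-0.000210, 0.000092)
  m=+5: Y*=(0.264163, -0.380685)  Y=(0.000221, -0.000457)  product (-0.000116, -0.000205)
Σ over m = (-0.082960, -0.000000); ×(4π/11) → (-0.094774, -0.000000). Real part: -0.094774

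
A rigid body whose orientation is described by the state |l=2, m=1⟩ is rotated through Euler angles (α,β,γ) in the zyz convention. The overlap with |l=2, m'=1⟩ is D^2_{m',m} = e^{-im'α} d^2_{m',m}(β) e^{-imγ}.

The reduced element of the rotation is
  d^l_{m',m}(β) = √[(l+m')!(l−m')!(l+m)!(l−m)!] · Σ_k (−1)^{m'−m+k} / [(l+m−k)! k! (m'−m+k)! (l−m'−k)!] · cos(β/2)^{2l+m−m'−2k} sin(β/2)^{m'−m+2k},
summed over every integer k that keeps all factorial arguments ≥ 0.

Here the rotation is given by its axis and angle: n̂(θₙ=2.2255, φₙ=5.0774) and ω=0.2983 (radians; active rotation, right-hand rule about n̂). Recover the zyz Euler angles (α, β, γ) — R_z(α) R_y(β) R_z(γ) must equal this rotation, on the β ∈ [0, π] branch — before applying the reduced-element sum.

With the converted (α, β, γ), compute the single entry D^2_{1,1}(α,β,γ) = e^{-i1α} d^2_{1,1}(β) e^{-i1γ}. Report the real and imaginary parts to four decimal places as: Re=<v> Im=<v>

Re=0.9158 Im=0.1690

Axis–angle → zyz. n̂ = (sinθₙcosφₙ, sinθₙsinφₙ, cosθₙ) = (+0.283150, -0.740970, -0.608924), ω = 0.2983.
R = I cosω + sinω [n̂]ₓ + (1−cosω) n̂n̂ᵀ gives
  R = [+0.959378, +0.169695, -0.225382; -0.188226, +0.980084, -0.063291; +0.210154, +0.103143, +0.972212]
β = atan2(√(R₁₃²+R₂₃²), R₃₃) = 0.236293; α = atan2(R₂₃, R₁₃) mod 2π = 3.415357; γ = atan2(R₃₂, −R₃₁) mod 2π = 2.685335
Split into d^2_{1,1}(β=0.2363) × two z-phases.
Half-angle: c=0.993029, s=0.117872. N=√(6·1·6·1)=6.000000
Admissible k: 0..1 (factorial args all ≥0)
  k=0: (−1)^0·6.0000/(6)·0.9930^4·0.1179^0 = +0.972405
  k=1: (−1)^1·6.0000/(2)·0.9930^2·0.1179^2 = -0.041102
d^2_{1,1}(0.2363) = +0.972405 -0.041102 = +0.931303
Phases: e^{-i·(1)·3.4154}=-0.962760+0.270358i, e^{-i·(1)·2.6853}=-0.897708-0.440592i ⇒ D=+0.915838+0.169014i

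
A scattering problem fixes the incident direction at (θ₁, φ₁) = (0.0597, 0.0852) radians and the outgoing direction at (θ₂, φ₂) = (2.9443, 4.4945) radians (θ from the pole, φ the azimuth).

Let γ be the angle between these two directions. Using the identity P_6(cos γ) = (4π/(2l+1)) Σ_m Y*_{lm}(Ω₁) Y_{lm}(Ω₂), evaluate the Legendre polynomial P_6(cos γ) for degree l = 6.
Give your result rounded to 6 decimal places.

0.660829

Summing Y*_{l m}(θ₁,φ₁)·Y_{l m}(θ₂,φ₂) over m ∈ [−6, 6]; prefactor 4π/(2·6+1) = 0.966644:
  m=-6: Y*=+0.000000+0.000000i  Y=-0.000007-0.000026i  product +0.000000-0.000000i
  m=-5: Y*=+0.000001+0.000001i  Y=+0.000421-0.000220i  product +0.000000-0.000000i
  m=-4: Y*=+0.000042+0.000015i  Y=+0.003247+0.003861i  product +0.000000+0.000000i
  m=-3: Y*=+0.001064+0.000278i  Y=-0.022166+0.028938i  product -0.000032+0.000025i
  m=-2: Y*=+0.018087+0.003112i  Y=-0.161140-0.075032i  product -0.002681-0.001859i
  m=-1: Y*=+0.192457+0.016437i  Y=+0.114099-0.515343i  product +0.030430-0.097306i
  m=+0: Y*=+0.979393-0.000000i  Y=+0.641415+0.000000i  product +0.628198+0.000000i
  m=+1: Y*=-0.192457+0.016437i  Y=-0.114099-0.515343i  product +0.030430+0.097306i
  m=+2: Y*=+0.018087-0.003112i  Y=-0.161140+0.075032i  product -0.002681+0.001859i
  m=+3: Y*=-0.001064+0.000278i  Y=+0.022166+0.028938i  product -0.000032-0.000025i
  m=+4: Y*=+0.000042-0.000015i  Y=+0.003247-0.003861i  product +0.000000-0.000000i
  m=+5: Y*=-0.000001+0.000001i  Y=-0.000421-0.000220i  product +0.000000+0.000000i
  m=+6: Y*=+0.000000-0.000000i  Y=-0.000007+0.000026i  product +0.000000+0.000000i
Accumulated sum +0.683632+0.000000i; after 4π/(2l+1) scaling, +0.660829+0.000000i ⇒ P_6 = 0.660829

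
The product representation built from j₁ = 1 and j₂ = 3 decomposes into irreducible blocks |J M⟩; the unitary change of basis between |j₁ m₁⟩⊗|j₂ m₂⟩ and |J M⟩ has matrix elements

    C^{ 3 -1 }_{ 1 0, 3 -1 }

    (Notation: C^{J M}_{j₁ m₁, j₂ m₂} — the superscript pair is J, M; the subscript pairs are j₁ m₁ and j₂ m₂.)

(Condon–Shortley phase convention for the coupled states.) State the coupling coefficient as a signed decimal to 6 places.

j₁+j₂−J=1  J+j₁−j₂=1  J−j₁+j₂=5  j₁+j₂+J+1=8
(j₁±m₁, j₂±m₂, J±M) = (1,1,2,4,2,4)
P² = 48
sum k=0..1:
  [0] +1/12 = 1/12
  [1] −1/24 = -1/24
S = 1/24
C² = P²·S² = 1/12 ; C = +0.288675

+√(1/12) = +0.288675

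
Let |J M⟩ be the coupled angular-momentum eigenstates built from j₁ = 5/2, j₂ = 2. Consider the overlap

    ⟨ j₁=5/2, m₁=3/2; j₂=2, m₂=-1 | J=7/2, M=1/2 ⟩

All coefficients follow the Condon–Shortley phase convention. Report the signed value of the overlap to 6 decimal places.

+0.619780  (= +√(121/315))

triangle: 1!*4!*3!/9! = 144/362880
(j±m)!: 4!*1!*1!*3!*4!*3! = 20736
prefactor² = (2J+1)*Δ*N² = 2304/35
  k=0: +1/(0!*1!*1!*1!*3!*2!) = 1/12
  k=1: −1/(1!*0!*0!*0!*4!*3!) = -1/144
Σ = 11/144  ⇒  CG² = 2304/35*(11/144)² = 121/315
CG = +√(121/315) = +0.619780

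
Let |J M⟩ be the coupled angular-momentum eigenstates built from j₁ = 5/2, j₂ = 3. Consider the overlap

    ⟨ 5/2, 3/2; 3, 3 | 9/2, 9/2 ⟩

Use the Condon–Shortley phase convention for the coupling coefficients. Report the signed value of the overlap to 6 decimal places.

triangle: 1!×4!×5!/11! = 2880/39916800
(j±m)!: 4!×1!×6!×0!×9!×0! = 6270566400
prefactor² = (2J+1)×Δ×N² = 49766400/11
  k=1: −1/(1!×0!×0!×5!×4!×0!) = -1/2880
Σ = -1/2880  ⇒  CG² = 49766400/11×(-1/2880)² = 6/11
CG = −√(6/11) = -0.738549

-0.738549  (= −√(6/11))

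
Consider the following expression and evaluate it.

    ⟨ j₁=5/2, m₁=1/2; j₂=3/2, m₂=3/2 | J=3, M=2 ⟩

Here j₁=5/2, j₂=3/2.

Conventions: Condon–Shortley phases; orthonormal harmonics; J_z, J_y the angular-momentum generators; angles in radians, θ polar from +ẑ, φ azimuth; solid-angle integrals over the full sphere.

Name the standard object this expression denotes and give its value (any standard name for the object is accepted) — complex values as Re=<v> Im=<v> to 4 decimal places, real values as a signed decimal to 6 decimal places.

Clebsch–Gordan coefficient, −√(1/2) ≈ -0.707107

This is a Clebsch–Gordan (vector-coupling) coefficient.
√[7·1!4!2!/8! · 3!2!3!0!5!1!] = √(72)
  +(−1)^1/∏(1,0,1,2,3,0)! = -1/12  (running -1/12)
⟨..|..⟩ = √(72)·(-1/12) = -0.707107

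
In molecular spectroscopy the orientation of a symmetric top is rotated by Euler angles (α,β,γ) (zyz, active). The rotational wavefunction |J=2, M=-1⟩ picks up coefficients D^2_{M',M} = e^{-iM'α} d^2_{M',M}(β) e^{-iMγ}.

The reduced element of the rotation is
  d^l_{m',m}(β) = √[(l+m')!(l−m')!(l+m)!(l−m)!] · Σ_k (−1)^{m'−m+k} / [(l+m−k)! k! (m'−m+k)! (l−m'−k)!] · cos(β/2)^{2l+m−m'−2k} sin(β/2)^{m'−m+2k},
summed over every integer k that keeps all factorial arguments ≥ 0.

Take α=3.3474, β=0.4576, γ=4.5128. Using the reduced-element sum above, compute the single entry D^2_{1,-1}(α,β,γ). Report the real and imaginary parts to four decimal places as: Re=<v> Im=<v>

Split into d^2_{1,-1}(β=0.4576) × two z-phases.
Half-angle: c=0.973939, s=0.226809. N=√(6·1·1·6)=6.000000
Admissible k: 0..1 (factorial args all ≥0)
  k=0: (−1)^2·6.0000/(2)·0.9739^2·0.2268^2 = +0.146388
  k=1: (−1)^3·6.0000/(6)·0.9739^0·0.2268^4 = -0.002646
d^2_{1,-1}(0.4576) = +0.146388 -0.002646 = +0.143742
Phases: e^{-i·(1)·3.3474}=-0.978896+0.204358i, e^{-i·(-1)·4.5128}=-0.198266-0.980148i ⇒ D=+0.056689+0.132091i

Re=0.0567 Im=0.1321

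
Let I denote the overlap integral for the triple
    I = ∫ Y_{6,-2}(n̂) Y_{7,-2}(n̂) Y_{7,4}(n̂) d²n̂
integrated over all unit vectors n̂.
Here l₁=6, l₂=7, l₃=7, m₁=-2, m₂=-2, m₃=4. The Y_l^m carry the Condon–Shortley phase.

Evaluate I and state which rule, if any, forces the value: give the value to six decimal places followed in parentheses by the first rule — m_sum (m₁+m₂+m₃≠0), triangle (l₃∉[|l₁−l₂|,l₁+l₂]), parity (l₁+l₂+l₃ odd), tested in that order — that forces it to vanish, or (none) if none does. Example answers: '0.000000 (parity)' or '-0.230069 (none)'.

Rules hold: Σm=0, L=20 even, 1≤7≤13.
N = 13·15·15 = 2925
Δ = 6!·6!·8!/21! = 1/2444321880
Racah Σ t=0..6: t=0:+1/2612736000 t=1:−1/20736000 t=2:+1/1658880 t=3:−1/746496 t=4:+1/1658880 t=5:−1/20736000 t=6:+1/2612736000 = -1/4354560
⇒ 3j(6 7 7; 0 0 0)² = 1000/138567, sgn +1
Racah Σ t=2..5: t=2:+1/24883200 t=3:−1/6220800 t=4:+1/11612160 t=5:−1/174182400 = -1/24883200
⇒ 3j(6 7 7; -2 -2 4)² = 28/4199, sgn +1
4πI² = N·(3j₀)²·(3jₘ)² = 2100000/14919047
I = +1·√(0.14076/4π) = 0.10583618
No selection rule forces the value: the integral is nonzero (none).

0.105836 (none)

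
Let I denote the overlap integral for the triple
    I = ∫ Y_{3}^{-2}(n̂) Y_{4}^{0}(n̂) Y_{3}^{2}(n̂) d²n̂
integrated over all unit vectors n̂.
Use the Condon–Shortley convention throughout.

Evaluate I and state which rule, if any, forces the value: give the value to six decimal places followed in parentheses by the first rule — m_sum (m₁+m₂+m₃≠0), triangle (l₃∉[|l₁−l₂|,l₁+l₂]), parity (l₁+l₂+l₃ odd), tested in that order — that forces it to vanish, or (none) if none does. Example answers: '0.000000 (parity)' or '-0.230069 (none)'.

-0.179515 (none)

m-sum 0 ✓  L=10 even ✓  1≤3≤7 ✓
Π(2lᵢ+1) = 7×9×7 = 441
triangle coeff Δ(3,4,3) = 1/34650
Σ_t [1,3]: t=1:−1/72 t=2:+1/16 t=3:−1/72 = 5/144
(3j)²=2/77 [(3 4 3; 0 0 0)], sign=-1
Σ_t [3,4]: t=3:−1/72 t=4:+1/576 = -7/576
(3j)²=7/198 [(3 4 3; -2 0 2)], sign=+1
⇒ 4πI² = 49/121
I = (-1)√(49/121/(4π)) = -0.17951487
No selection rule forces the value: the integral is nonzero (none).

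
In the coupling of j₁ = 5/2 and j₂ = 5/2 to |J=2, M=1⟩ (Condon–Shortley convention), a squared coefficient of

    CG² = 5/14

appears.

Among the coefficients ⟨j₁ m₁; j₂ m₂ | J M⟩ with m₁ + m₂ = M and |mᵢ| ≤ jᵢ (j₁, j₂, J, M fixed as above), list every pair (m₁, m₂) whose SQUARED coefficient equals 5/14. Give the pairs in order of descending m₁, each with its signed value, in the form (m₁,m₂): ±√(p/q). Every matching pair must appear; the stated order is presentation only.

(5/2,-3/2): +√(5/14); (-3/2,5/2): −√(5/14)

Admissible pairs with m₁+m₂ = M = 1: (-3/2,5/2), (-1/2,3/2), (1/2,1/2), (3/2,-1/2), (5/2,-3/2)
  (m₁,m₂)=(5/2,-3/2): CG² = 5/14, CG = +√(5/14)   ← matches the target
  (m₁,m₂)=(3/2,-1/2): CG² = 1/7, CG = −√(1/7)
  (m₁,m₂)=(1/2,1/2): CG² = 0/1, CG = 0
  (m₁,m₂)=(-1/2,3/2): CG² = 1/7, CG = +√(1/7)
  (m₁,m₂)=(-3/2,5/2): CG² = 5/14, CG = −√(5/14)   ← matches the target
Pairs with CG² = 5/14: (5/2,-3/2): +√(5/14); (-3/2,5/2): −√(5/14)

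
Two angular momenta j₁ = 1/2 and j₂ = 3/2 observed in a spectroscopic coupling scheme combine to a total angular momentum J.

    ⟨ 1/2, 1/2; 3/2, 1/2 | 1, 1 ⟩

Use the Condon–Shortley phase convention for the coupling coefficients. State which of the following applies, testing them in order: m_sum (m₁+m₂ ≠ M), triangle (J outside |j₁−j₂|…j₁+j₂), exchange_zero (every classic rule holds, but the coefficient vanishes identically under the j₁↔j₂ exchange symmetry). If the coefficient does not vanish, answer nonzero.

nonzero

m-sum: m₁+m₂ = 1/2+1/2 = 1, M = 1  ✓
triangle: |j₁−j₂| = 1 ≤ J = 1 ≤ j₁+j₂ = 2  ✓
exchange: j₁≠j₂ or m₁≠m₂ — the exchange symmetry imposes no constraint here
value check: CG = +√(1/4) = +0.500000 ≠ 0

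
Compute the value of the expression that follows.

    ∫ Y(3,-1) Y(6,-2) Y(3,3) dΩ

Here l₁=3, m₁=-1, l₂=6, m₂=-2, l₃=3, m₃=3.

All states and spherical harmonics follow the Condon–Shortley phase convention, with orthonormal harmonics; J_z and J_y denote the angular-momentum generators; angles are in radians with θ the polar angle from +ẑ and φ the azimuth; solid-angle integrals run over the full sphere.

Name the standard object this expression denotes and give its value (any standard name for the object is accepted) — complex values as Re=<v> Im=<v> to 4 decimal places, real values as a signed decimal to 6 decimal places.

This is a Gaunt coefficient — the integral of a triple product of spherical harmonics over the sphere.
m-sum 0 ✓  L=12 even ✓  3≤3≤9 ✓
Π(2lᵢ+1) = 7×13×7 = 637
triangle coeff Δ(3,6,3) = 1/12012
Σ_t [3,3]: t=3:−1/1296 = -1/1296
(3j)²=100/3003 [(3 6 3; 0 0 0)], sign=+1
Σ_t [4,4]: t=4:+1/34560 = 1/34560
(3j)²=1/429 [(3 6 3; -1 -2 3)], sign=+1
⇒ 4πI² = 700/14157
I = (+1)√(700/14157/(4π)) = 0.06272757

Gaunt coefficient, +0.062728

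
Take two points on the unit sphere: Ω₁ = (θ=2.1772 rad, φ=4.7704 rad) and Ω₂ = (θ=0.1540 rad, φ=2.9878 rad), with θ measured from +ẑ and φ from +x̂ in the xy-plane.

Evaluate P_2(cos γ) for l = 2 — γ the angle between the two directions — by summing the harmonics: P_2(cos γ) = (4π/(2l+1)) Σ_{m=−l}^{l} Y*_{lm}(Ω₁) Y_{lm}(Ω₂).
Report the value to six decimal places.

Summing Y*_{l m}(θ₁,φ₁)·Y_{l m}(θ₂,φ₂) over m ∈ [−2, 2]; prefactor 4π/(2·2+1) = 2.513274:
  [-2]  conj(Y_{2,-2})(Ω₁) = -0.259057-0.030192i ; Y_{2,-2}(Ω₂) = +0.008662+0.002752i ; Δ = -0.002161-0.000974i
  [-1]  conj(Y_{2,-1})(Ω₁) = -0.020976+0.361177i ; Y_{2,-1}(Ω₂) = -0.115718-0.017938i ; Δ = +0.008906-0.041419i
  [+0]  conj(Y_{2,0})(Ω₁) = -0.008070-0.000000i ; Y_{2,0}(Ω₂) = +0.608520+0.000000i ; Δ = -0.004911-0.000000i
  [+1]  conj(Y_{2,1})(Ω₁) = +0.020976+0.361177i ; Y_{2,1}(Ω₂) = +0.115718-0.017938i ; Δ = +0.008906+0.041419i
  [+2]  conj(Y_{2,2})(Ω₁) = -0.259057+0.030192i ; Y_{2,2}(Ω₂) = +0.008662-0.002752i ; Δ = -0.002161+0.000974i
Total Σ_m = +0.008580-0.000000i. Multiply by 2.513274: +0.021563-0.000000i. P_2(cos γ) = 0.021563

0.021563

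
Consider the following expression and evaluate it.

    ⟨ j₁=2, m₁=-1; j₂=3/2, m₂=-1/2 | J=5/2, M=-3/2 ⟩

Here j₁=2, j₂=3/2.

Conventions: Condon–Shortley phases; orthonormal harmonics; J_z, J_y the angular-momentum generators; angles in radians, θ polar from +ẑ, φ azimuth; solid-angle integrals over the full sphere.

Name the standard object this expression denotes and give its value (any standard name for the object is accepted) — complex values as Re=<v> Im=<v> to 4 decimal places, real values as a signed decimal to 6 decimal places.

This is a Clebsch–Gordan (vector-coupling) coefficient.
triangle: 1!*3!*2!/7! = 12/5040
(j±m)!: 1!*3!*1!*2!*1!*4! = 288
prefactor² = (2J+1)*Δ*N² = 144/35
  k=0: +1/(0!*1!*3!*1!*0!*1!) = 1/6
  k=1: −1/(1!*0!*2!*0!*1!*2!) = -1/4
Σ = -1/12  ⇒  CG² = 144/35*(-1/12)² = 1/35
CG = −√(1/35) = -0.169031

Clebsch–Gordan coefficient, −√(1/35) ≈ -0.169031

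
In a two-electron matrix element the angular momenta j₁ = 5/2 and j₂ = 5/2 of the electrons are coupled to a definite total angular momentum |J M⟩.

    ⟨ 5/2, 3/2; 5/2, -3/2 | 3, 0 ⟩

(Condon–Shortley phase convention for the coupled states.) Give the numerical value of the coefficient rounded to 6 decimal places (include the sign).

+√(49/180) = +0.521749

triangle: 2!·3!·3!/9! = 72/362880
(j±m)!: 4!·1!·1!·4!·3!·3! = 20736
prefactor² = (2J+1)·Δ·N² = 144/5
  k=0: +1/(0!·2!·1!·1!·2!·2!) = 1/8
  k=1: −1/(1!·1!·0!·0!·3!·3!) = -1/36
Σ = 7/72  ⇒  CG² = 144/5·(7/72)² = 49/180
CG = +√(49/180) = +0.521749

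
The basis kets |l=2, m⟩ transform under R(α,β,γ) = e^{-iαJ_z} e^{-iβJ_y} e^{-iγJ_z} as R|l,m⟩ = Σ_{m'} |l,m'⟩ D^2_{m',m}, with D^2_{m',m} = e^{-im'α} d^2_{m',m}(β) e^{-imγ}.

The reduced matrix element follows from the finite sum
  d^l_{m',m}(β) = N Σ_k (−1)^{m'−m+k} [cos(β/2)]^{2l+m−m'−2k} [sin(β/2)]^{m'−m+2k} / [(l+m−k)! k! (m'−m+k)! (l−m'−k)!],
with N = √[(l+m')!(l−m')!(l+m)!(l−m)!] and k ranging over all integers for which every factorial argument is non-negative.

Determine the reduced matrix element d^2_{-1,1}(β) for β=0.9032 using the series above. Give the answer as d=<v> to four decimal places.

d=0.4263

d^2_{-1,1}(β=0.9032) via the finite sum:
c=cos(0.903200/2)=0.899750, s=sin(0.903200/2)=0.436406; N=√[1·6·6·1]=6.000000
k∈{2,3} keeps every argument non-negative
  k=2: (−1)^0·6.0000/(2)·0.8998^2·0.4364^2 = +0.462536
  k=3: (−1)^1·6.0000/(6)·0.8998^0·0.4364^4 = -0.036271
d^2_{-1,1}(0.9032) = +0.462536 -0.036271 = +0.426265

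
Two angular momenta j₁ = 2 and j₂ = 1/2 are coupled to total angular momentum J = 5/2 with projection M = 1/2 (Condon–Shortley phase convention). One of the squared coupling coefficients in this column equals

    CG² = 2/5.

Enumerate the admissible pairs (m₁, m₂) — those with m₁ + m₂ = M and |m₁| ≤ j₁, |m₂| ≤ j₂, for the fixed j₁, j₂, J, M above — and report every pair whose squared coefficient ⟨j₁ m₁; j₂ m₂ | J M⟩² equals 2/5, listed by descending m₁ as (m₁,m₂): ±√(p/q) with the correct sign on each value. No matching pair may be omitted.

(1,-1/2): +√(2/5)

Admissible pairs with m₁+m₂ = M = 1/2: (0,1/2), (1,-1/2)
  (m₁,m₂)=(1,-1/2): CG² = 2/5, CG = +√(2/5)   ← matches the target
  (m₁,m₂)=(0,1/2): CG² = 3/5, CG = +√(3/5)
Pairs with CG² = 2/5: (1,-1/2): +√(2/5)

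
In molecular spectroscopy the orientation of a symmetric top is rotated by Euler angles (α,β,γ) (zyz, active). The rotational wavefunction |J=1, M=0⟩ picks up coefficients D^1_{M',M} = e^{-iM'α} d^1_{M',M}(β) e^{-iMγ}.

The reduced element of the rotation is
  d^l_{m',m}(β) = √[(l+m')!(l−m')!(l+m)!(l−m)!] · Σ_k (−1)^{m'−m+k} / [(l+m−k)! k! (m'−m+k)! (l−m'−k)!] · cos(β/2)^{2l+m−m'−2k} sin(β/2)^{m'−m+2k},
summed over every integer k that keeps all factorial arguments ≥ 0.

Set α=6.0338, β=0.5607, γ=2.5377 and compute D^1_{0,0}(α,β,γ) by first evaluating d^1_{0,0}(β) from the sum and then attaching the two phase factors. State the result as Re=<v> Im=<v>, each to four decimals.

Re=0.8469 Im=0.0000

D^1_{0,0}(6.0338,0.5607,2.5377) = e^{-i·0·6.0338}·d^1_{0,0}(0.5607)·e^{-i·0·2.5377}. Compute d first:
With c≡cos(β/2)=0.960959 and s≡sin(β/2)=0.276692, N=[1·1·1·1]^{1/2}=1.000000
The bounds max(0,m−m')=0 and min(l+m,l−m')=1 give 2 terms
  k=0: (−1)^0·1.0000/(1)·0.9610^2·0.2767^0 = +0.923442
  k=1: (−1)^1·1.0000/(1)·0.9610^0·0.2767^2 = -0.076558
d^1_{0,0}(0.5607) = +0.923442 -0.076558 = +0.846883
Phases: e^{-i·(0)·6.0338}=+1.000000+0.000000i, e^{-i·(0)·2.5377}=+1.000000+0.000000i ⇒ D=+0.846883+0.000000i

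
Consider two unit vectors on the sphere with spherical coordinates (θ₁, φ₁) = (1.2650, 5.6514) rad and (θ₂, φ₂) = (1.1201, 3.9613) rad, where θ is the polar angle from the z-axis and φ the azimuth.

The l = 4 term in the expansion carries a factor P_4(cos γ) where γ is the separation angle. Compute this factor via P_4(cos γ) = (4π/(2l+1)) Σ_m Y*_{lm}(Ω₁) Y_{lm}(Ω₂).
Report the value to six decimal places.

0.371856

Term-by-term m-sum for l=4 (normalisation 4π/9 = 1.396263):
  [-4]  conj(Y_{4,-4})(Ω₁) = -0.299016-0.210975i ; Y_{4,-4}(Ω₂) = -0.287800+0.039747i ; Δ = +0.094442+0.048834i
  [-3]  conj(Y_{4,-3})(Ω₁) = -0.104204-0.309709i ; Y_{4,-3}(Ω₂) = +0.308587+0.250806i ; Δ = +0.045521-0.121707i
  [-2]  conj(Y_{4,-2})(Ω₁) = -0.033631+0.106001i ; Y_{4,-2}(Ω₂) = -0.006099-0.088745i ; Δ = +0.009612+0.002338i
  [-1]  conj(Y_{4,-1})(Ω₁) = -0.259268+0.189746i ; Y_{4,-1}(Ω₂) = +0.211633-0.226677i ; Δ = -0.011859+0.098927i
  [+0]  conj(Y_{4,0})(Ω₁) = +0.060141-0.000000i ; Y_{4,0}(Ω₂) = -0.151503+0.000000i ; Δ = -0.009112+0.000000i
  [+1]  conj(Y_{4,1})(Ω₁) = +0.259268+0.189746i ; Y_{4,1}(Ω₂) = -0.211633-0.226677i ; Δ = -0.011859-0.098927i
  [+2]  conj(Y_{4,2})(Ω₁) = -0.033631-0.106001i ; Y_{4,2}(Ω₂) = -0.006099+0.088745i ; Δ = +0.009612-0.002338i
  [+3]  conj(Y_{4,3})(Ω₁) = +0.104204-0.309709i ; Y_{4,3}(Ω₂) = -0.308587+0.250806i ; Δ = +0.045521+0.121707i
  [+4]  conj(Y_{4,4})(Ω₁) = -0.299016+0.210975i ; Y_{4,4}(Ω₂) = -0.287800-0.039747i ; Δ = +0.094442-0.048834i
Total Σ_m = +0.266322+0.000000i. Multiply by 1.396263: +0.371856+0.000000i. P_4(cos γ) = 0.371856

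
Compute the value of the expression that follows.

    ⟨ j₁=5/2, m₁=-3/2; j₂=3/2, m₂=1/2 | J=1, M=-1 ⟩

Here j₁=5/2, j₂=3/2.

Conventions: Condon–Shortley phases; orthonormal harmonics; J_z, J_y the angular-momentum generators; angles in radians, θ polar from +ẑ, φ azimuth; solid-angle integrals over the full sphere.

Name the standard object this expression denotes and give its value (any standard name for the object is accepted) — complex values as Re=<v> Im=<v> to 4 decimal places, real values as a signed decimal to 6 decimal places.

Clebsch–Gordan coefficient, +√(3/10) ≈ +0.547723

This is a Clebsch–Gordan (vector-coupling) coefficient.
j₁+j₂−J=3  J+j₁−j₂=2  J−j₁+j₂=0  j₁+j₂+J+1=6
(j₁±m₁, j₂±m₂, J±M) = (1,4,2,1,0,2)
P² = 24/5
sum k=2..2:
  [2] +1/4 = 1/4
S = 1/4
C² = P²·S² = 3/10 ; C = +0.547723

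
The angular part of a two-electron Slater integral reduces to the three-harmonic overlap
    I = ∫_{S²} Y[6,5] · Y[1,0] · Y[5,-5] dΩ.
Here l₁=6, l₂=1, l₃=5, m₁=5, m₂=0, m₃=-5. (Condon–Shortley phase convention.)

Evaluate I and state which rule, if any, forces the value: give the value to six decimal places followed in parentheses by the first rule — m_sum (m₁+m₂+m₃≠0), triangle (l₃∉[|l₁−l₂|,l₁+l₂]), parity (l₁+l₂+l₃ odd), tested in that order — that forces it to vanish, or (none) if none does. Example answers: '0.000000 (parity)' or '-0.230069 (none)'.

-0.135514 (none)

Rules hold: Σm=0, L=12 even, 5≤5≤7.
N = 13·3·11 = 429
Δ = 2!·10!·0!/13! = 1/858
Racah Σ t=1..1: t=1:−1/14400 = -1/14400
⇒ 3j(6 1 5; 0 0 0)² = 6/143, sgn +1
Racah Σ t=1..1: t=1:−1/3628800 = -1/3628800
⇒ 3j(6 1 5; 5 0 -5)² = 1/78, sgn -1
4πI² = N·(3j₀)²·(3jₘ)² = 3/13
I = -1·√(0.230769/4π) = -0.13551395
No selection rule forces the value: the integral is nonzero (none).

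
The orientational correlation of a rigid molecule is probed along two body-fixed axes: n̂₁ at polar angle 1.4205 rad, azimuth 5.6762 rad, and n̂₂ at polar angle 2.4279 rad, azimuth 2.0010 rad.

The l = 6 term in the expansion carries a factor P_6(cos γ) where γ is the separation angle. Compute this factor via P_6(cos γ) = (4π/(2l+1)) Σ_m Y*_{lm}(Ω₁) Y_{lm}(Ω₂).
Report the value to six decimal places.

-0.029314

Summing Y*_{l m}(θ₁,φ₁)·Y_{l m}(θ₂,φ₂) over m ∈ [−6, 6]; prefactor 4π/(2·6+1) = 0.966644:
  term(m=-6) = (-0.017127, -0.001030)   from Y*(Ω₁)=(-0.395998, 0.216499), Y(Ω₂)=(0.032204, 0.020207)
  term(m=-5) = (-0.032045, 0.016421)   from Y*(Ω₁)=(-0.235414, -0.025206), Y(Ω₂)=(0.127194, -0.083374)
  term(m=-4) = (0.047533, -0.075208)   from Y*(Ω₁)=(0.194193, 0.168151), Y(Ω₂)=(-0.051764, -0.342461)
  term(m=-3) = (0.003537, -0.117774)   from Y*(Ω₁)=(0.064258, 0.251487), Y(Ω₂)=(-0.436237, -0.125529)
  term(m=-2) = (0.019594, 0.035563)   from Y*(Ω₁)=(0.068179, -0.182892), Y(Ω₂)=(-0.135657, 0.157703)
  term(m=-1) = (-0.063578, -0.037560)   from Y*(Ω₁)=(0.217615, -0.151121), Y(Ω₂)=(-0.116240, -0.253320)
  term(m=+0) = (0.053846, 0.000000)   from Y*(Ω₁)=(-0.178101, -0.000000), Y(Ω₂)=(-0.302335, 0.000000)
  term(m=+1) = (-0.063578, 0.037560)   from Y*(Ω₁)=(-0.217615, -0.151121), Y(Ω₂)=(0.116240, -0.253320)
  term(m=+2) = (0.019594, -0.035563)   from Y*(Ω₁)=(0.068179, 0.182892), Y(Ω₂)=(-0.135657, -0.157703)
  term(m=+3) = (0.003537, 0.117774)   from Y*(Ω₁)=(-0.064258, 0.251487), Y(Ω₂)=(0.436237, -0.125529)
  term(m=+4) = (0.047533, 0.075208)   from Y*(Ω₁)=(0.194193, -0.168151), Y(Ω₂)=(-0.051764, 0.342461)
  term(m=+5) = (-0.032045, -0.016421)   from Y*(Ω₁)=(0.235414, -0.025206), Y(Ω₂)=(-0.127194, -0.083374)
  term(m=+6) = (-0.017127, 0.001030)   from Y*(Ω₁)=(-0.395998, -0.216499), Y(Ω₂)=(0.032204, -0.020207)
Σ over m = (-0.030325, 0.000000); ×(4π/13) → (-0.029314, 0.000000). Real part: -0.029314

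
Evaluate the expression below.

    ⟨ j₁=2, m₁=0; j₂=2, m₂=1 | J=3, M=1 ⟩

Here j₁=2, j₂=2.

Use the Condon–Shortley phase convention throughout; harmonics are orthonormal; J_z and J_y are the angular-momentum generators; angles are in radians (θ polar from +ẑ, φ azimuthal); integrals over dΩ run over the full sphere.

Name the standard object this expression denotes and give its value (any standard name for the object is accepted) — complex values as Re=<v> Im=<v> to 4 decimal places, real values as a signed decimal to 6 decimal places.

This is a Clebsch–Gordan (vector-coupling) coefficient.
j₁+j₂−J=1  J+j₁−j₂=3  J−j₁+j₂=3  j₁+j₂+J+1=8
(j₁±m₁, j₂±m₂, J±M) = (2,2,3,1,4,2)
P² = 36/5
sum k=0..1:
  [0] +1/12 = 1/12
  [1] −1/4 = -1/4
S = -1/6
C² = P²·S² = 1/5 ; C = -0.447214

Clebsch–Gordan coefficient, −√(1/5) ≈ -0.447214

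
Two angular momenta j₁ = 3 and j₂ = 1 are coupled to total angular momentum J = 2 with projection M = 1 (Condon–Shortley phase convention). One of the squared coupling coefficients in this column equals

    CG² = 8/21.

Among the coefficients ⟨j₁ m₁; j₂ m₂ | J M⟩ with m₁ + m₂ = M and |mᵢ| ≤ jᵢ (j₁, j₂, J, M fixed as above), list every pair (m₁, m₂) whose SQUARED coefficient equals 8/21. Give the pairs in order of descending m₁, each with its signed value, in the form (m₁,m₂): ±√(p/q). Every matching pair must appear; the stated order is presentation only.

Admissible pairs with m₁+m₂ = M = 1: (0,1), (1,0), (2,-1)
  (m₁,m₂)=(2,-1): CG² = 10/21, CG = +√(10/21)
  (m₁,m₂)=(1,0): CG² = 8/21, CG = −√(8/21)   ← matches the target
  (m₁,m₂)=(0,1): CG² = 1/7, CG = +√(1/7)
Pairs with CG² = 8/21: (1,0): −√(8/21)

(1,0): −√(8/21)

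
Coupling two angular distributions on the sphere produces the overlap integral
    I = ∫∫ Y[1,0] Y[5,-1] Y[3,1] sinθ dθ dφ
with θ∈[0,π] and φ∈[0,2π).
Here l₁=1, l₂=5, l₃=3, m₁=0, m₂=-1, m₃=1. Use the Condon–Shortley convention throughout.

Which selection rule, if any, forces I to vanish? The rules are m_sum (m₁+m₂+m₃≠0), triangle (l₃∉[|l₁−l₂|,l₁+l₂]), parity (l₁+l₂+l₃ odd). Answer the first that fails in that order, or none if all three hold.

Σmᵢ = 0  ✓
l₃∈[|l₁−l₂|,l₁+l₂]=[4,6] required, l₃=3 fails  ✗
Σlᵢ = 9 ⇒ odd

triangle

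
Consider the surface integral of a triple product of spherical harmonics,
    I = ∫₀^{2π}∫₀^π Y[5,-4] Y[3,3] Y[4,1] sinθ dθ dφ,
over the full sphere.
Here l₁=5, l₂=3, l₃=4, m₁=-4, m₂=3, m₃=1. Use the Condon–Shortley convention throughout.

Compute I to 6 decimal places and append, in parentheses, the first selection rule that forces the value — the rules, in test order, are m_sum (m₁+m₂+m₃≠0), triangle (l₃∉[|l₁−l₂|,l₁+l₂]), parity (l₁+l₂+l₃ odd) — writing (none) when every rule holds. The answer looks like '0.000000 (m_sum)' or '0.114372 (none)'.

-0.186208 (none)

Checks pass: Σm=0; 12 even; l₃=4∈[2,8].
(2·5+1)(2·3+1)(2·4+1) = 693
Δ: 4! 6! 2! / 13! → 1/180180
sum: t=1:−1/576 t=2:+1/144 t=3:−1/576 = 1/288
3j²(5 3 4; 0 0 0) = Δ·Π!·Σ² = 20/1001  (sign +1)
sum: t=4:+1/5760 = 1/5760
3j²(5 3 4; -4 3 1) = Δ·Π!·Σ² = 9/286  (sign -1)
combine: 4πI² = 693·20/1001·9/286 = 810/1859
take √, sign -1: I = -0.18620781
No selection rule forces the value: the integral is nonzero (none).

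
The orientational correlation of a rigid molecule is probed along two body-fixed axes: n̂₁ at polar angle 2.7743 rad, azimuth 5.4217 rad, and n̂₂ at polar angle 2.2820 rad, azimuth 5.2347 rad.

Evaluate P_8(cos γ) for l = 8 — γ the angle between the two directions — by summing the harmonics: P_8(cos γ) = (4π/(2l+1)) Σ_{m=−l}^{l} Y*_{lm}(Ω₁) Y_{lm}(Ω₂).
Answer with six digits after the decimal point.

-0.373603

Term-by-term m-sum for l=8 (normalisation 4π/17 = 0.739198):
  m=-8: Y*=(0.000117, -0.000081)  Y=(-0.028458, 0.048139)  product (0.000001, 0.000008)
  m=-7: Y*=(-0.001434, -0.000371)  Y=(-0.094859, -0.167775)  product (0.000074, 0.000276)
  m=-6: Y*=(0.004293, 0.008740)  Y=(0.383617, 0.002964)  product (0.001621, 0.003366)
  m=-5: Y*=(0.017970, -0.041921)  Y=(-0.227078, 0.387527)  product (0.012165, 0.016483)
  m=-4: Y*=(-0.148487, 0.046641)  Y=(-0.095095, -0.166686)  product (0.021895, 0.020315)
  m=-3: Y*=(0.318566, 0.198456)  Y=(-0.247368, -0.000956)  product (-0.078613, -0.049396)
  m=-2: Y*=(-0.086717, -0.565447)  Y=(0.170953, -0.294345)  product (-0.181261, -0.071140)
  m=-1: Y*=(-0.225610, 0.262847)  Y=(-0.049879, -0.086650)  product (0.034029, 0.006439)
  m=+0: Y*=(-0.351853, -0.000000)  Y=(0.355932, 0.000000)  product (-0.125236, -0.000000)
  m=+1: Y*=(0.225610, 0.262847)  Y=(0.049879, -0.086650)  product (0.034029, -0.006439)
  m=+2: Y*=(-0.086717, 0.565447)  Y=(0.170953, 0.294345)  product (-0.181261, 0.071140)
  m=+3: Y*=(-0.318566, 0.198456)  Y=(0.247368, -0.000956)  product (-0.078613, 0.049396)
  m=+4: Y*=(-0.148487, -0.046641)  Y=(-0.095095, 0.166686)  product (0.021895, -0.020315)
  m=+5: Y*=(-0.017970, -0.041921)  Y=(0.227078, 0.387527)  product (0.012165, -0.016483)
  m=+6: Y*=(0.004293, -0.008740)  Y=(0.383617, -0.002964)  product (0.001621, -0.003366)
  m=+7: Y*=(0.001434, -0.000371)  Y=(0.094859, -0.167775)  product (0.000074, -0.000276)
  m=+8: Y*=(0.000117, 0.000081)  Y=(-0.028458, -0.048139)  product (0.000001, -0.000008)
Total Σ_m = (-0.505417, -0.000000). Multiply by 0.739198: (-0.373603, -0.000000). P_8(cos γ) = -0.373603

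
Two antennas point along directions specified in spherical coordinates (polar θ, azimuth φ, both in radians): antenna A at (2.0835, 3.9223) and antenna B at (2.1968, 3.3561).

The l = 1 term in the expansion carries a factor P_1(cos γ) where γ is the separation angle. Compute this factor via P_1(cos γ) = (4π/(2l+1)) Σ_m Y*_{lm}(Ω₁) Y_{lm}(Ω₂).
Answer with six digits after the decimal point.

Expand P_1 via completeness: Σ_{m} conj(Y_{1,m}) at Ω₁ times Y_{1,m} at Ω₂ —
  m=-1: (-0.213886, -0.211888) × (-0.273563, 0.059598) = (0.071139, 0.045218)  (running Σ = (0.071139, 0.045218))
  m=0: (-0.239677, -0.000000) × (-0.286278, 0.000000) = (0.068614, 0.000000)  (running Σ = (0.139753, 0.045218))
  m=1: (0.213886, -0.211888) × (0.273563, 0.059598) = (0.071139, -0.045218)  (running Σ = (0.210893, 0.000000))
Total Σ_m = (0.210893, 0.000000). Multiply by 4.188790: (0.883386, 0.000000). P_1(cos γ) = 0.883386

0.883386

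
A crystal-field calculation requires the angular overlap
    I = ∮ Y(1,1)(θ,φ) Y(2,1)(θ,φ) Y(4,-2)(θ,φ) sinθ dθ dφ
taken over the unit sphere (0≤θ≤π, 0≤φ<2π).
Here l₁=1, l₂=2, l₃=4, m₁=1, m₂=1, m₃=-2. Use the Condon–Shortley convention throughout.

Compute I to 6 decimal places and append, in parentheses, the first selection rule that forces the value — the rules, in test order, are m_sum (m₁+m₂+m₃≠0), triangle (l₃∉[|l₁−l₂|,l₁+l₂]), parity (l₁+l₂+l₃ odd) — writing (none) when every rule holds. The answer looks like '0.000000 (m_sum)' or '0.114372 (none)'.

l₃=4 ∉ [1,3] — triangle fails ⇒ I = 0

0.000000 (triangle)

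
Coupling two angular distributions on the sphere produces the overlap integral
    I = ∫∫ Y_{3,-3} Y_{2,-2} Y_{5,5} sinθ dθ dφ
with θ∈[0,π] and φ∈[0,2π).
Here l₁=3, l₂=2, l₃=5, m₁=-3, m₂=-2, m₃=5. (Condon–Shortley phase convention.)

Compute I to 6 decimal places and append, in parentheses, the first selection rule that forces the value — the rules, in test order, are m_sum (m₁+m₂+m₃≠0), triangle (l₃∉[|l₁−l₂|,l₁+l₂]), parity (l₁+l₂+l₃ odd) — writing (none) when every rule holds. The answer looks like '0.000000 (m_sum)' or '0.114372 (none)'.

Rules hold: Σm=0, L=10 even, 1≤5≤5.
N = 7·5·11 = 385
Δ = 0!·6!·4!/11! = 1/2310
Racah Σ t=0..0: t=0:+1/144 = 1/144
⇒ 3j(3 2 5; 0 0 0)² = 10/231, sgn -1
Racah Σ t=0..0: t=0:+1/17280 = 1/17280
⇒ 3j(3 2 5; -3 -2 5)² = 1/11, sgn +1
4πI² = N·(3j₀)²·(3jₘ)² = 50/33
I = -1·√(1.51515/4π) = -0.34723469
No selection rule forces the value: the integral is nonzero (none).

-0.347235 (none)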